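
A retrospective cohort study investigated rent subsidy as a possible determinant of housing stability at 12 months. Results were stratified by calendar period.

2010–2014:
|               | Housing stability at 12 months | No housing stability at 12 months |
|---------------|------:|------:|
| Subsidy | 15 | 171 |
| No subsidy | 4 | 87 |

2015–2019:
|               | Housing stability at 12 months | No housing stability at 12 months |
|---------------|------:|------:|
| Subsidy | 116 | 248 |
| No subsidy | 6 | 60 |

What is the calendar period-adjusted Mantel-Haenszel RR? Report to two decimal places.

2.93

RR_MH = Σ(aᵢ·n₀ᵢ/nᵢ) / Σ(cᵢ·n₁ᵢ/nᵢ), with n₁ᵢ = aᵢ+bᵢ (exposed), n₀ᵢ = cᵢ+dᵢ (unexposed), nᵢ = n₁ᵢ+n₀ᵢ.
Stratum 1 (2010–2014): n₁ = 186, n₀ = 91, n = 277; a·n₀/n = 15·91/277 = 4.9278; c·n₁/n = 4·186/277 = 2.6859
Stratum 2 (2015–2019): n₁ = 364, n₀ = 66, n = 430; a·n₀/n = 116·66/430 = 17.8047; c·n₁/n = 6·364/430 = 5.0791
RR_MH = (4.9278 + 17.8047) / (2.6859 + 5.0791) = 22.7324 / 7.7650 = 2.92756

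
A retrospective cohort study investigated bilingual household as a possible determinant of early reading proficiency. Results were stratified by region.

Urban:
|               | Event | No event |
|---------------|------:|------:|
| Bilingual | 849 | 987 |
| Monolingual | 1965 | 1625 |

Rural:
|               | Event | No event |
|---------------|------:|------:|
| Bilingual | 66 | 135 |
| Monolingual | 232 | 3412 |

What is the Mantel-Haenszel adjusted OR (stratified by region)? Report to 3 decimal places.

OR_MH = Σ(aᵢdᵢ/nᵢ) / Σ(bᵢcᵢ/nᵢ), where nᵢ is the stratum total.
Stratum 1 (Urban): n = 5426; a·d/n = 849·1625/5426 = 254.2619; b·c/n = 987·1965/5426 = 357.4373
Stratum 2 (Rural): n = 3845; a·d/n = 66·3412/3845 = 58.5675; b·c/n = 135·232/3845 = 8.1456
OR_MH = (254.2619 + 58.5675) / (357.4373 + 8.1456) = 312.8294 / 365.5830 = 0.85570

0.856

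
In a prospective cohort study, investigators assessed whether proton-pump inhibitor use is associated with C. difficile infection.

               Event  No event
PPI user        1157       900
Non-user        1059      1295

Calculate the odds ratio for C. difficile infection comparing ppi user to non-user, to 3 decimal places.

1.572

Cells: a = 1157, b = 900, c = 1059, d = 1295.
OR = (a·d)/(b·c) = (1157 × 1295) / (900 × 1059) = 1498315 / 953100 = 1.57204
The odds of C. difficile infection are about 1.57 times as high in the ppi user group.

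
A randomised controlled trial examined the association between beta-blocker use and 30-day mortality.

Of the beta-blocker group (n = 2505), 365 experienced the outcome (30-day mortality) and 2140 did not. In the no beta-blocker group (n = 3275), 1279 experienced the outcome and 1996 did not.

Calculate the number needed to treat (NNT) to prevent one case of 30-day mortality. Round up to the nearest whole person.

5

Risk in treated group = 365/2505 = 0.14571; risk in control = 1279/3275 = 0.39053.
Absolute risk reduction = 0.39053 − 0.14571 = 0.24483
NNT = 1 / ARR = 1 / 0.24483 = 4.085 → round up → 5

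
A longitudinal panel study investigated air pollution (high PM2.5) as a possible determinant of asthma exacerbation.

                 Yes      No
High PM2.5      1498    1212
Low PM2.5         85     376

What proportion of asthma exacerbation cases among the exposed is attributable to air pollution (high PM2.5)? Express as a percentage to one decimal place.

66.6

Cells: a = 1498, b = 1212, c = 85, d = 376.
Risk in exposed = 1498/2710 = 0.55277; risk in unexposed = 85/461 = 0.18438.
RR = 0.55277/0.18438 = 2.99795
AR% = (RR − 1)/RR × 100 = (2.99795 − 1)/2.99795 × 100 = 66.6439%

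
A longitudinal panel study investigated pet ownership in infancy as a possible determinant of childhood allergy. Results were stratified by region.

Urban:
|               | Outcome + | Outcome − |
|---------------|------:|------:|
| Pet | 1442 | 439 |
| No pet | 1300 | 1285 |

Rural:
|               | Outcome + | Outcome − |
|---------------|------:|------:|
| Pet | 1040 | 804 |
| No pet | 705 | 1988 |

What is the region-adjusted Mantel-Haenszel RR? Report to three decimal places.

1.741

RR_MH = Σ(aᵢ·n₀ᵢ/nᵢ) / Σ(cᵢ·n₁ᵢ/nᵢ), with n₁ᵢ = aᵢ+bᵢ (exposed), n₀ᵢ = cᵢ+dᵢ (unexposed), nᵢ = n₁ᵢ+n₀ᵢ.
Stratum 1 (Urban): n₁ = 1881, n₀ = 2585, n = 4466; a·n₀/n = 1442·2585/4466 = 834.6552; c·n₁/n = 1300·1881/4466 = 547.5369
Stratum 2 (Rural): n₁ = 1844, n₀ = 2693, n = 4537; a·n₀/n = 1040·2693/4537 = 617.3066; c·n₁/n = 705·1844/4537 = 286.5374
RR_MH = (834.6552 + 617.3066) / (547.5369 + 286.5374) = 1451.9618 / 834.0743 = 1.74081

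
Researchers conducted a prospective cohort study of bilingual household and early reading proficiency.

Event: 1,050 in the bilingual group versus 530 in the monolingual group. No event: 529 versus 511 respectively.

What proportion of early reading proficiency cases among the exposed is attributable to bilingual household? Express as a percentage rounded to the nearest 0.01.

From the description: a = 1050, b = 529, c = 530, d = 511.
Risk in exposed = 1050/1579 = 0.66498; risk in unexposed = 530/1041 = 0.50913.
RR = 0.66498/0.50913 = 1.30612
AR% = (RR − 1)/RR × 100 = (1.30612 − 1)/1.30612 × 100 = 23.4372%

23.44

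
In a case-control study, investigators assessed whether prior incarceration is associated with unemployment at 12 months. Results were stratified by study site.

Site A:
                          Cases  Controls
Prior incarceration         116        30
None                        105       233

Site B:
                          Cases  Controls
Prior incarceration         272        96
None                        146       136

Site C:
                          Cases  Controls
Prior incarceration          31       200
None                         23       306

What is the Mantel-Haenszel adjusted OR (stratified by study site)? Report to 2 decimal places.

OR_MH = Σ(aᵢdᵢ/nᵢ) / Σ(bᵢcᵢ/nᵢ), where nᵢ is the stratum total.
Stratum 1 (Site A): n = 484; a·d/n = 116·233/484 = 55.8430; b·c/n = 30·105/484 = 6.5083
Stratum 2 (Site B): n = 650; a·d/n = 272·136/650 = 56.9108; b·c/n = 96·146/650 = 21.5631
Stratum 3 (Site C): n = 560; a·d/n = 31·306/560 = 16.9393; b·c/n = 200·23/560 = 8.2143
OR_MH = (55.8430 + 56.9108 + 16.9393) / (6.5083 + 21.5631 + 8.2143) = 129.6930 / 36.2856 = 3.57423

3.57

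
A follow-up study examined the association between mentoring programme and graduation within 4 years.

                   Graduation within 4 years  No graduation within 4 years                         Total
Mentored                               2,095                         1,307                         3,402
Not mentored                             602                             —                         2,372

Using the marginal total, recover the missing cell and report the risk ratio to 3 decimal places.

2.426

The missing cell is in the unexposed row: 2372 − 602 = 1770.
So a = 2095, b = 1307, c = 602, d = 1770.
RR = [a/(a+b)] / [c/(c+d)] = (2095/3402) / (602/2372) = 0.61581/0.25379 = 2.42643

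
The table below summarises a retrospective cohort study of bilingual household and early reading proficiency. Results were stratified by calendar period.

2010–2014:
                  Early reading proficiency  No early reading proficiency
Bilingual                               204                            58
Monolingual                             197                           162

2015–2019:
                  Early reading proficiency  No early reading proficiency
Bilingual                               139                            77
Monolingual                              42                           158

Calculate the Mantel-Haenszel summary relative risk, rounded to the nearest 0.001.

1.761

RR_MH = Σ(aᵢ·n₀ᵢ/nᵢ) / Σ(cᵢ·n₁ᵢ/nᵢ), with n₁ᵢ = aᵢ+bᵢ (exposed), n₀ᵢ = cᵢ+dᵢ (unexposed), nᵢ = n₁ᵢ+n₀ᵢ.
Stratum 1 (2010–2014): n₁ = 262, n₀ = 359, n = 621; a·n₀/n = 204·359/621 = 117.9324; c·n₁/n = 197·262/621 = 83.1143
Stratum 2 (2015–2019): n₁ = 216, n₀ = 200, n = 416; a·n₀/n = 139·200/416 = 66.8269; c·n₁/n = 42·216/416 = 21.8077
RR_MH = (117.9324 + 66.8269) / (83.1143 + 21.8077) = 184.7593 / 104.9220 = 1.76092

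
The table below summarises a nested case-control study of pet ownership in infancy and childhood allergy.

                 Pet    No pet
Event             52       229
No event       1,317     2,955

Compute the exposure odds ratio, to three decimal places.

0.509

Reading the table with exposure as columns: a = 52 (Pet, case), b = 1317 (Pet, non-case), c = 229 (No pet, case), d = 2955.
OR = (a·d)/(b·c) = (52 × 2955) / (1317 × 229) = 153660 / 301593 = 0.50949
Exposure is associated with lower odds of childhood allergy (OR = 0.51 < 1).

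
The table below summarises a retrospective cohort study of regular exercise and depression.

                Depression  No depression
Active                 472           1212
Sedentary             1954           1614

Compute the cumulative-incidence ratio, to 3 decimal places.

0.512

Cells: a = 472, b = 1212, c = 1954, d = 1614.
Risk in exposed = 472/1684 = 0.28029; risk in unexposed = 1954/3568 = 0.54765.
RR = 0.28029 / 0.54765 = 0.51180
The risk is 49% lower among the exposed than among the unexposed.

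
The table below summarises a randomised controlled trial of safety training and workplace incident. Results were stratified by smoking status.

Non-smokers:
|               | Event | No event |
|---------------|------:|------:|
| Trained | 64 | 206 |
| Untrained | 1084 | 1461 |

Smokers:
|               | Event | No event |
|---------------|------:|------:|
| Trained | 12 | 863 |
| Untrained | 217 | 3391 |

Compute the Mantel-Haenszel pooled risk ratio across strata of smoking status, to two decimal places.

RR_MH = Σ(aᵢ·n₀ᵢ/nᵢ) / Σ(cᵢ·n₁ᵢ/nᵢ), with n₁ᵢ = aᵢ+bᵢ (exposed), n₀ᵢ = cᵢ+dᵢ (unexposed), nᵢ = n₁ᵢ+n₀ᵢ.
Stratum 1 (Non-smokers): n₁ = 270, n₀ = 2545, n = 2815; a·n₀/n = 64·2545/2815 = 57.8615; c·n₁/n = 1084·270/2815 = 103.9716
Stratum 2 (Smokers): n₁ = 875, n₀ = 3608, n = 4483; a·n₀/n = 12·3608/4483 = 9.6578; c·n₁/n = 217·875/4483 = 42.3545
RR_MH = (57.8615 + 9.6578) / (103.9716 + 42.3545) = 67.5193 / 146.3260 = 0.46143

0.46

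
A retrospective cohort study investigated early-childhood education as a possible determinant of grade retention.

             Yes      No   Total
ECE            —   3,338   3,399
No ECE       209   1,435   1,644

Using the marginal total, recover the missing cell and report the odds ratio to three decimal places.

The missing cell is in the exposed row: 3399 − 3338 = 61.
So a = 61, b = 3338, c = 209, d = 1435.
OR = (a·d)/(b·c) = (61 × 1435) / (3338 × 209) = 87535 / 697642 = 0.12547

0.125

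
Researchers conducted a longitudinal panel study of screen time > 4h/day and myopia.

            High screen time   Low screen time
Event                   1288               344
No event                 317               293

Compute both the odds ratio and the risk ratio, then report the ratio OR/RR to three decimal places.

2.329

Reading the table with exposure as columns: a = 1288 (High screen time, case), b = 317 (High screen time, non-case), c = 344 (Low screen time, case), d = 293.
OR = (1288·293)/(317·344) = 377384/109048 = 3.46071
Risk in exposed = 1288/1605 = 0.80249; risk in unexposed = 344/637 = 0.54003; RR = 1.48601
OR/RR = 3.46071 / 1.48601 = 2.32886
The outcome is not rare, so the OR lies further from 1 than the RR.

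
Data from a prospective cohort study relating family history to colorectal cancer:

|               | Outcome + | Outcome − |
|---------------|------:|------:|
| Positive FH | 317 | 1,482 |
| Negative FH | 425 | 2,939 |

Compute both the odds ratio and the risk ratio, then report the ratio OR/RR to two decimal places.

Cells: a = 317, b = 1482, c = 425, d = 2939.
OR = (317·2939)/(1482·425) = 931663/629850 = 1.47918
Risk in exposed = 317/1799 = 0.17621; risk in unexposed = 425/3364 = 0.12634; RR = 1.39475
OR/RR = 1.47918 / 1.39475 = 1.06054
The outcome is not rare, so the OR lies further from 1 than the RR.

1.06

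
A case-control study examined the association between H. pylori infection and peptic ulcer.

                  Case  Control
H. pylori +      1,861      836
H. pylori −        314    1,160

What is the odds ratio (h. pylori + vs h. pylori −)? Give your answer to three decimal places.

Cells: a = 1861, b = 836, c = 314, d = 1160.
OR = (a·d)/(b·c) = (1861 × 1160) / (836 × 314) = 2158760 / 262504 = 8.22372
The odds of peptic ulcer are about 8.22 times as high in the h. pylori + group.

8.224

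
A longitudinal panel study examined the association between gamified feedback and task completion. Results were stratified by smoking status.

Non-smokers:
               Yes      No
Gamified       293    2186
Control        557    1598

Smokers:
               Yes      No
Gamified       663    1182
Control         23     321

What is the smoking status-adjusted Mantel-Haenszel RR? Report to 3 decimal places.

0.758

RR_MH = Σ(aᵢ·n₀ᵢ/nᵢ) / Σ(cᵢ·n₁ᵢ/nᵢ), with n₁ᵢ = aᵢ+bᵢ (exposed), n₀ᵢ = cᵢ+dᵢ (unexposed), nᵢ = n₁ᵢ+n₀ᵢ.
Stratum 1 (Non-smokers): n₁ = 2479, n₀ = 2155, n = 4634; a·n₀/n = 293·2155/4634 = 136.2570; c·n₁/n = 557·2479/4634 = 297.9722
Stratum 2 (Smokers): n₁ = 1845, n₀ = 344, n = 2189; a·n₀/n = 663·344/2189 = 104.1900; c·n₁/n = 23·1845/2189 = 19.3856
RR_MH = (136.2570 + 104.1900) / (297.9722 + 19.3856) = 240.4471 / 317.3577 = 0.75765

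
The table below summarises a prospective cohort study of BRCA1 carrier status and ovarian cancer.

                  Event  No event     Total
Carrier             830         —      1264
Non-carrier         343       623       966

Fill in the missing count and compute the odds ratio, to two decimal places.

The missing cell is in the exposed row: 1264 − 830 = 434.
So a = 830, b = 434, c = 343, d = 623.
OR = (a·d)/(b·c) = (830 × 623) / (434 × 343) = 517090 / 148862 = 3.47362

3.47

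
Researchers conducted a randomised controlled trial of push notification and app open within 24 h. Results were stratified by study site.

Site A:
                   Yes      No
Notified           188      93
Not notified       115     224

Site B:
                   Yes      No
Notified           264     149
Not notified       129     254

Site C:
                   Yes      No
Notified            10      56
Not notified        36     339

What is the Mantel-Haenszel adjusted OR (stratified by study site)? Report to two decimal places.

OR_MH = Σ(aᵢdᵢ/nᵢ) / Σ(bᵢcᵢ/nᵢ), where nᵢ is the stratum total.
Stratum 1 (Site A): n = 620; a·d/n = 188·224/620 = 67.9226; b·c/n = 93·115/620 = 17.2500
Stratum 2 (Site B): n = 796; a·d/n = 264·254/796 = 84.2412; b·c/n = 149·129/796 = 24.1470
Stratum 3 (Site C): n = 441; a·d/n = 10·339/441 = 7.6871; b·c/n = 56·36/441 = 4.5714
OR_MH = (67.9226 + 84.2412 + 7.6871) / (17.2500 + 24.1470 + 4.5714) = 159.8509 / 45.9684 = 3.47741

3.48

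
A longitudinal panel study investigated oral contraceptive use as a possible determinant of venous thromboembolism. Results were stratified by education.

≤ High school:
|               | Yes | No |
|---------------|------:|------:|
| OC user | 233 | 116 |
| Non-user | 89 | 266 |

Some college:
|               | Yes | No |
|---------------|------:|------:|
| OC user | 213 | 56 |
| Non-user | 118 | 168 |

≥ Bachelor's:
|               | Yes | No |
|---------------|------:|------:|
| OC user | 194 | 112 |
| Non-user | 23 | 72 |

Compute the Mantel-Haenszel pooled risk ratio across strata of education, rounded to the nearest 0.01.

2.30

RR_MH = Σ(aᵢ·n₀ᵢ/nᵢ) / Σ(cᵢ·n₁ᵢ/nᵢ), with n₁ᵢ = aᵢ+bᵢ (exposed), n₀ᵢ = cᵢ+dᵢ (unexposed), nᵢ = n₁ᵢ+n₀ᵢ.
Stratum 1 (≤ High school): n₁ = 349, n₀ = 355, n = 704; a·n₀/n = 233·355/704 = 117.4929; c·n₁/n = 89·349/704 = 44.1207
Stratum 2 (Some college): n₁ = 269, n₀ = 286, n = 555; a·n₀/n = 213·286/555 = 109.7622; c·n₁/n = 118·269/555 = 57.1928
Stratum 3 (≥ Bachelor's): n₁ = 306, n₀ = 95, n = 401; a·n₀/n = 194·95/401 = 45.9601; c·n₁/n = 23·306/401 = 17.5511
RR_MH = (117.4929 + 109.7622 + 45.9601) / (44.1207 + 57.1928 + 17.5511) = 273.2152 / 118.8647 = 2.29854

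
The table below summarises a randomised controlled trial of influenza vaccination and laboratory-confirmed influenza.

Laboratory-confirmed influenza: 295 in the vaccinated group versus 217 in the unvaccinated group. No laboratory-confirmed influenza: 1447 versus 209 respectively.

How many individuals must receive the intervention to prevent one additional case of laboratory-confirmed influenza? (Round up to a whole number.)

Risk in treated group = 295/1742 = 0.16935; risk in control = 217/426 = 0.50939.
Absolute risk reduction = 0.50939 − 0.16935 = 0.34004
NNT = 1 / ARR = 1 / 0.34004 = 2.941 → round up → 3

3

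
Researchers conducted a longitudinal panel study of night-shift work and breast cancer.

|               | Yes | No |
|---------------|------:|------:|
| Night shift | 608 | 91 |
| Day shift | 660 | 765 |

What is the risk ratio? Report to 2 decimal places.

1.88

Cells: a = 608, b = 91, c = 660, d = 765.
Risk in exposed = 608/699 = 0.86981; risk in unexposed = 660/1425 = 0.46316.
RR = 0.86981 / 0.46316 = 1.87801
The risk among the exposed is 1.88 times that among the unexposed.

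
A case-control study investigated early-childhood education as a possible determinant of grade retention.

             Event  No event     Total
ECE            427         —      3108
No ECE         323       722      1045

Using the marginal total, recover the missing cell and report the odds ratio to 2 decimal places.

0.36

The missing cell is in the exposed row: 3108 − 427 = 2681.
So a = 427, b = 2681, c = 323, d = 722.
OR = (a·d)/(b·c) = (427 × 722) / (2681 × 323) = 308294 / 865963 = 0.35601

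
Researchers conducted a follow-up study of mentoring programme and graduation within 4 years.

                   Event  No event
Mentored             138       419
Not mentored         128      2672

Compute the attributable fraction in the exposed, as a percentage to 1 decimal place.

Cells: a = 138, b = 419, c = 128, d = 2672.
Risk in exposed = 138/557 = 0.24776; risk in unexposed = 128/2800 = 0.04571.
RR = 0.24776/0.04571 = 5.41966
AR% = (RR − 1)/RR × 100 = (5.41966 − 1)/5.41966 × 100 = 81.5487%

81.5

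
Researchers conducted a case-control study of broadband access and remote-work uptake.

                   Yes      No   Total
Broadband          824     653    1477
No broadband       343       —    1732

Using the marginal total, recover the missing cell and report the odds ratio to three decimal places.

The missing cell is in the unexposed row: 1732 − 343 = 1389.
So a = 824, b = 653, c = 343, d = 1389.
OR = (a·d)/(b·c) = (824 × 1389) / (653 × 343) = 1144536 / 223979 = 5.11001

5.110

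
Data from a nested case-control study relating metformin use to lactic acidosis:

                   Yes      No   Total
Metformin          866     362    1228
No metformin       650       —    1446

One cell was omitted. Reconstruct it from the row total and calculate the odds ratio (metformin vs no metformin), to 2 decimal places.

2.93

The missing cell is in the unexposed row: 1446 − 650 = 796.
So a = 866, b = 362, c = 650, d = 796.
OR = (a·d)/(b·c) = (866 × 796) / (362 × 650) = 689336 / 235300 = 2.92960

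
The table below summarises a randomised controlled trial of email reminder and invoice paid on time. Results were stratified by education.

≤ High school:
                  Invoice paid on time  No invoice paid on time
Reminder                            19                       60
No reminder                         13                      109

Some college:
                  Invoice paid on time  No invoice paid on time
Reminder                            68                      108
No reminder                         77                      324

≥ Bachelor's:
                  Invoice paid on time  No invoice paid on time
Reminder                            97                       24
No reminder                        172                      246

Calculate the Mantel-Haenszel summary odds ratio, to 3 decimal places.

OR_MH = Σ(aᵢdᵢ/nᵢ) / Σ(bᵢcᵢ/nᵢ), where nᵢ is the stratum total.
Stratum 1 (≤ High school): n = 201; a·d/n = 19·109/201 = 10.3035; b·c/n = 60·13/201 = 3.8806
Stratum 2 (Some college): n = 577; a·d/n = 68·324/577 = 38.1837; b·c/n = 108·77/577 = 14.4125
Stratum 3 (≥ Bachelor's): n = 539; a·d/n = 97·246/539 = 44.2709; b·c/n = 24·172/539 = 7.6586
OR_MH = (10.3035 + 38.1837 + 44.2709) / (3.8806 + 14.4125 + 7.6586) = 92.7581 / 25.9517 = 3.57426

3.574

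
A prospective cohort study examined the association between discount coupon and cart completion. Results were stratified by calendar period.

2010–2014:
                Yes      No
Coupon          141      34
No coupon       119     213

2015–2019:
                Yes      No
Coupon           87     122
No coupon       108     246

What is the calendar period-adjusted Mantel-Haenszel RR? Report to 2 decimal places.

RR_MH = Σ(aᵢ·n₀ᵢ/nᵢ) / Σ(cᵢ·n₁ᵢ/nᵢ), with n₁ᵢ = aᵢ+bᵢ (exposed), n₀ᵢ = cᵢ+dᵢ (unexposed), nᵢ = n₁ᵢ+n₀ᵢ.
Stratum 1 (2010–2014): n₁ = 175, n₀ = 332, n = 507; a·n₀/n = 141·332/507 = 92.3314; c·n₁/n = 119·175/507 = 41.0750
Stratum 2 (2015–2019): n₁ = 209, n₀ = 354, n = 563; a·n₀/n = 87·354/563 = 54.7034; c·n₁/n = 108·209/563 = 40.0924
RR_MH = (92.3314 + 54.7034) / (41.0750 + 40.0924) = 147.0347 / 81.1673 = 1.81150

1.81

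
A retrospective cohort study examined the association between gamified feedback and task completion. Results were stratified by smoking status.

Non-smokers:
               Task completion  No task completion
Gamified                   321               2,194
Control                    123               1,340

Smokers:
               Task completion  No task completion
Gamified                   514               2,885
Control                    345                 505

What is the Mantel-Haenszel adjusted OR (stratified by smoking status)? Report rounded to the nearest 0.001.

OR_MH = Σ(aᵢdᵢ/nᵢ) / Σ(bᵢcᵢ/nᵢ), where nᵢ is the stratum total.
Stratum 1 (Non-smokers): n = 3978; a·d/n = 321·1340/3978 = 108.1297; b·c/n = 2194·123/3978 = 67.8386
Stratum 2 (Smokers): n = 4249; a·d/n = 514·505/4249 = 61.0897; b·c/n = 2885·345/4249 = 234.2492
OR_MH = (108.1297 + 61.0897) / (67.8386 + 234.2492) = 169.2194 / 302.0878 = 0.56017

0.560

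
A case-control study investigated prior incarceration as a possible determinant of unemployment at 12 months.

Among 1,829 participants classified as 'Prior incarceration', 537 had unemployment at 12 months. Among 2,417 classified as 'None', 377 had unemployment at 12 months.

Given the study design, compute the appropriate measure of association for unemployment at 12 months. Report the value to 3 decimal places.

2.249

From the description: a = 537, b = 1292, c = 377, d = 2040.
This is a case-control study: participants were sampled on outcome status, so risks in the source population cannot be estimated directly — relative risk is not valid here. The odds ratio is the appropriate measure.
OR = (a·d)/(b·c) = (537 × 2040) / (1292 × 377) = 1095480 / 487084 = 2.24906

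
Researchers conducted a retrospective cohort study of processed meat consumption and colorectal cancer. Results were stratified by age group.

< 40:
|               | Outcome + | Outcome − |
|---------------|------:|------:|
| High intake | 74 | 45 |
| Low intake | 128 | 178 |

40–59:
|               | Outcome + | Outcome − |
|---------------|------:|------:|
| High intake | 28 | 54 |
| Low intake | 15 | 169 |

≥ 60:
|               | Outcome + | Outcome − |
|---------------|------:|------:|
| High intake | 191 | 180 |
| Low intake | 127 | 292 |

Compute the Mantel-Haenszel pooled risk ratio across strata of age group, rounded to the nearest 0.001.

RR_MH = Σ(aᵢ·n₀ᵢ/nᵢ) / Σ(cᵢ·n₁ᵢ/nᵢ), with n₁ᵢ = aᵢ+bᵢ (exposed), n₀ᵢ = cᵢ+dᵢ (unexposed), nᵢ = n₁ᵢ+n₀ᵢ.
Stratum 1 (< 40): n₁ = 119, n₀ = 306, n = 425; a·n₀/n = 74·306/425 = 53.2800; c·n₁/n = 128·119/425 = 35.8400
Stratum 2 (40–59): n₁ = 82, n₀ = 184, n = 266; a·n₀/n = 28·184/266 = 19.3684; c·n₁/n = 15·82/266 = 4.6241
Stratum 3 (≥ 60): n₁ = 371, n₀ = 419, n = 790; a·n₀/n = 191·419/790 = 101.3025; c·n₁/n = 127·371/790 = 59.6418
RR_MH = (53.2800 + 19.3684 + 101.3025) / (35.8400 + 4.6241 + 59.6418) = 173.9510 / 100.1058 = 1.73767

1.738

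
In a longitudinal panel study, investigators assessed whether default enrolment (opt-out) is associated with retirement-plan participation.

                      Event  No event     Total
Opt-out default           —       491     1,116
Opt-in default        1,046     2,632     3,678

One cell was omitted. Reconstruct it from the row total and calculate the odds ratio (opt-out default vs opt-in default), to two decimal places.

3.20

The missing cell is in the exposed row: 1116 − 491 = 625.
So a = 625, b = 491, c = 1046, d = 2632.
OR = (a·d)/(b·c) = (625 × 2632) / (491 × 1046) = 1645000 / 513586 = 3.20297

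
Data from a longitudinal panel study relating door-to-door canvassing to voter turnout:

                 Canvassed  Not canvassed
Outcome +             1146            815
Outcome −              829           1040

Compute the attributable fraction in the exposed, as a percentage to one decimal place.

Reading the table with exposure as columns: a = 1146 (Canvassed, case), b = 829 (Canvassed, non-case), c = 815 (Not canvassed, case), d = 1040.
Risk in exposed = 1146/1975 = 0.58025; risk in unexposed = 815/1855 = 0.43935.
RR = 0.58025/0.43935 = 1.32070
AR% = (RR − 1)/RR × 100 = (1.32070 − 1)/1.32070 × 100 = 24.2825%

24.3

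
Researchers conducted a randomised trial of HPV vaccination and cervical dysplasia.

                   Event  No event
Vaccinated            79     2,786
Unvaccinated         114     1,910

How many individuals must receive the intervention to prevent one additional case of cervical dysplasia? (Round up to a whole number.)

Risk in treated group = 79/2865 = 0.02757; risk in control = 114/2024 = 0.05632.
Absolute risk reduction = 0.05632 − 0.02757 = 0.02875
NNT = 1 / ARR = 1 / 0.02875 = 34.783 → round up → 35

35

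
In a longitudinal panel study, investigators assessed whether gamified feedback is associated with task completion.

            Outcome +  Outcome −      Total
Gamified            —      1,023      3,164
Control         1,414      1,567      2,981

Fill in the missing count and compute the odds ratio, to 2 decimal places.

The missing cell is in the exposed row: 3164 − 1023 = 2141.
So a = 2141, b = 1023, c = 1414, d = 1567.
OR = (a·d)/(b·c) = (2141 × 1567) / (1023 × 1414) = 3354947 / 1446522 = 2.31932

2.32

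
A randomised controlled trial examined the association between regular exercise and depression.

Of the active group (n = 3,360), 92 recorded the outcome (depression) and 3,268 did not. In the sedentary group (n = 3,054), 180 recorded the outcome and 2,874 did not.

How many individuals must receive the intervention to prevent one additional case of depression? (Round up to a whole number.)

Risk in treated group = 92/3360 = 0.02738; risk in control = 180/3054 = 0.05894.
Absolute risk reduction = 0.05894 − 0.02738 = 0.03156
NNT = 1 / ARR = 1 / 0.03156 = 31.688 → round up → 32

32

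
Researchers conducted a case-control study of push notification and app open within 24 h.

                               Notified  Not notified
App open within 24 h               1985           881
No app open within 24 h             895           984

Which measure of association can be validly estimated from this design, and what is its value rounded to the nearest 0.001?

2.477

Reading the table with exposure as columns: a = 1985 (Notified, case), b = 895 (Notified, non-case), c = 881 (Not notified, case), d = 984.
This is a case-control study: participants were sampled on outcome status, so risks in the source population cannot be estimated directly — relative risk is not valid here. The odds ratio is the appropriate measure.
OR = (a·d)/(b·c) = (1985 × 984) / (895 × 881) = 1953240 / 788495 = 2.47717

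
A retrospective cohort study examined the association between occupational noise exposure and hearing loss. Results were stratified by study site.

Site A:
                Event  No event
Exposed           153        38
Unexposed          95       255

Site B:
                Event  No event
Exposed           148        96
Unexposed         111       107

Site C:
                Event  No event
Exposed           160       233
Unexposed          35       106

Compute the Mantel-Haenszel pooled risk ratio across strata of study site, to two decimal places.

RR_MH = Σ(aᵢ·n₀ᵢ/nᵢ) / Σ(cᵢ·n₁ᵢ/nᵢ), with n₁ᵢ = aᵢ+bᵢ (exposed), n₀ᵢ = cᵢ+dᵢ (unexposed), nᵢ = n₁ᵢ+n₀ᵢ.
Stratum 1 (Site A): n₁ = 191, n₀ = 350, n = 541; a·n₀/n = 153·350/541 = 98.9834; c·n₁/n = 95·191/541 = 33.5397
Stratum 2 (Site B): n₁ = 244, n₀ = 218, n = 462; a·n₀/n = 148·218/462 = 69.8355; c·n₁/n = 111·244/462 = 58.6234
Stratum 3 (Site C): n₁ = 393, n₀ = 141, n = 534; a·n₀/n = 160·141/534 = 42.2472; c·n₁/n = 35·393/534 = 25.7584
RR_MH = (98.9834 + 69.8355 + 42.2472) / (33.5397 + 58.6234 + 25.7584) = 211.0661 / 117.9215 = 1.78989

1.79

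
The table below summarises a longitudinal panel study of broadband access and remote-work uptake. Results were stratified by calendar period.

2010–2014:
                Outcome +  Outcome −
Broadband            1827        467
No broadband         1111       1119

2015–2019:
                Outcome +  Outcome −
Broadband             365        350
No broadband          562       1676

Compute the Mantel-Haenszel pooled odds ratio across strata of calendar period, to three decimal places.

OR_MH = Σ(aᵢdᵢ/nᵢ) / Σ(bᵢcᵢ/nᵢ), where nᵢ is the stratum total.
Stratum 1 (2010–2014): n = 4524; a·d/n = 1827·1119/4524 = 451.9038; b·c/n = 467·1111/4524 = 114.6855
Stratum 2 (2015–2019): n = 2953; a·d/n = 365·1676/2953 = 207.1588; b·c/n = 350·562/2953 = 66.6102
OR_MH = (451.9038 + 207.1588) / (114.6855 + 66.6102) = 659.0627 / 181.2957 = 3.63529

3.635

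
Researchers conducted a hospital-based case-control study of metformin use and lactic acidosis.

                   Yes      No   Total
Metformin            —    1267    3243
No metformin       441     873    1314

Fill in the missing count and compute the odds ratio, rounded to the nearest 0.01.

3.09

The missing cell is in the exposed row: 3243 − 1267 = 1976.
So a = 1976, b = 1267, c = 441, d = 873.
OR = (a·d)/(b·c) = (1976 × 873) / (1267 × 441) = 1725048 / 558747 = 3.08735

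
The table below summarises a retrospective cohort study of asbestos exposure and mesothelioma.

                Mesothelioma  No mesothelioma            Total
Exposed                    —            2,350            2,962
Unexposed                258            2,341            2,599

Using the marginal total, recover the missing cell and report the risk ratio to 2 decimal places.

2.08

The missing cell is in the exposed row: 2962 − 2350 = 612.
So a = 612, b = 2350, c = 258, d = 2341.
RR = [a/(a+b)] / [c/(c+d)] = (612/2962) / (258/2599) = 0.20662/0.09927 = 2.08139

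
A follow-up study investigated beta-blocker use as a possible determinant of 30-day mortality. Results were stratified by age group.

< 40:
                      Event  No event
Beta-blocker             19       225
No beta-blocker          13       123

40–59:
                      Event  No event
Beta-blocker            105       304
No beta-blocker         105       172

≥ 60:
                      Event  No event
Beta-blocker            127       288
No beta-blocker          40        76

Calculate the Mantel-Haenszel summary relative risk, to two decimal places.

RR_MH = Σ(aᵢ·n₀ᵢ/nᵢ) / Σ(cᵢ·n₁ᵢ/nᵢ), with n₁ᵢ = aᵢ+bᵢ (exposed), n₀ᵢ = cᵢ+dᵢ (unexposed), nᵢ = n₁ᵢ+n₀ᵢ.
Stratum 1 (< 40): n₁ = 244, n₀ = 136, n = 380; a·n₀/n = 19·136/380 = 6.8000; c·n₁/n = 13·244/380 = 8.3474
Stratum 2 (40–59): n₁ = 409, n₀ = 277, n = 686; a·n₀/n = 105·277/686 = 42.3980; c·n₁/n = 105·409/686 = 62.6020
Stratum 3 (≥ 60): n₁ = 415, n₀ = 116, n = 531; a·n₀/n = 127·116/531 = 27.7439; c·n₁/n = 40·415/531 = 31.2618
RR_MH = (6.8000 + 42.3980 + 27.7439) / (8.3474 + 62.6020 + 31.2618) = 76.9418 / 102.2112 = 0.75277

0.75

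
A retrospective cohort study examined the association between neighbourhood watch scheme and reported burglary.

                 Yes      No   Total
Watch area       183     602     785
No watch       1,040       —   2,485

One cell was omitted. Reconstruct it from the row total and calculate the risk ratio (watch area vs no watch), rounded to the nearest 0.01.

0.56

The missing cell is in the unexposed row: 2485 − 1040 = 1445.
So a = 183, b = 602, c = 1040, d = 1445.
RR = [a/(a+b)] / [c/(c+d)] = (183/785) / (1040/2485) = 0.23312/0.41851 = 0.55702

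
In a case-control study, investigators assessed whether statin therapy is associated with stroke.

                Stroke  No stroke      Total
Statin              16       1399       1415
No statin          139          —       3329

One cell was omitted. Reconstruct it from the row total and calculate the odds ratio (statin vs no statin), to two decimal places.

The missing cell is in the unexposed row: 3329 − 139 = 3190.
So a = 16, b = 1399, c = 139, d = 3190.
OR = (a·d)/(b·c) = (16 × 3190) / (1399 × 139) = 51040 / 194461 = 0.26247

0.26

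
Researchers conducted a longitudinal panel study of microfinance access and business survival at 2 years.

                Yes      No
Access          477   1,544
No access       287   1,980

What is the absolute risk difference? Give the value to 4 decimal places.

0.1094

Cells: a = 477, b = 1544, c = 287, d = 1980.
Risk in exposed = 477/2021 = 0.236022; risk in unexposed = 287/2267 = 0.126599.
Risk difference = 0.236022 − 0.126599 = 0.109423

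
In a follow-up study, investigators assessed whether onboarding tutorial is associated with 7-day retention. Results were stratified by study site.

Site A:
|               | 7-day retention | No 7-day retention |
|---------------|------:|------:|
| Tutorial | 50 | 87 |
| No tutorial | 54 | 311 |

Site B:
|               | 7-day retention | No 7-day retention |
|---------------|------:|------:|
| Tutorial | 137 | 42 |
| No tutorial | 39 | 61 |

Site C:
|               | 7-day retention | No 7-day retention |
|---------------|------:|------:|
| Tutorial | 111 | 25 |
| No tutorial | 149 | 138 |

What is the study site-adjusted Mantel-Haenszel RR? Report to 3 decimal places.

1.834

RR_MH = Σ(aᵢ·n₀ᵢ/nᵢ) / Σ(cᵢ·n₁ᵢ/nᵢ), with n₁ᵢ = aᵢ+bᵢ (exposed), n₀ᵢ = cᵢ+dᵢ (unexposed), nᵢ = n₁ᵢ+n₀ᵢ.
Stratum 1 (Site A): n₁ = 137, n₀ = 365, n = 502; a·n₀/n = 50·365/502 = 36.3546; c·n₁/n = 54·137/502 = 14.7371
Stratum 2 (Site B): n₁ = 179, n₀ = 100, n = 279; a·n₀/n = 137·100/279 = 49.1039; c·n₁/n = 39·179/279 = 25.0215
Stratum 3 (Site C): n₁ = 136, n₀ = 287, n = 423; a·n₀/n = 111·287/423 = 75.3121; c·n₁/n = 149·136/423 = 47.9054
RR_MH = (36.3546 + 49.1039 + 75.3121) / (14.7371 + 25.0215 + 47.9054) = 160.7706 / 87.6640 = 1.83394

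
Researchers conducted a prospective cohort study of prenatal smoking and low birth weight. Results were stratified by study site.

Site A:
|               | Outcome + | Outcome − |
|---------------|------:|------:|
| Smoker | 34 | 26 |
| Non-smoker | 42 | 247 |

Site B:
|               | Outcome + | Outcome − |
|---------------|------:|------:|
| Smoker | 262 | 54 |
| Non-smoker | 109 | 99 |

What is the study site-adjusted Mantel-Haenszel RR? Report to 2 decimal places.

1.81

RR_MH = Σ(aᵢ·n₀ᵢ/nᵢ) / Σ(cᵢ·n₁ᵢ/nᵢ), with n₁ᵢ = aᵢ+bᵢ (exposed), n₀ᵢ = cᵢ+dᵢ (unexposed), nᵢ = n₁ᵢ+n₀ᵢ.
Stratum 1 (Site A): n₁ = 60, n₀ = 289, n = 349; a·n₀/n = 34·289/349 = 28.1547; c·n₁/n = 42·60/349 = 7.2206
Stratum 2 (Site B): n₁ = 316, n₀ = 208, n = 524; a·n₀/n = 262·208/524 = 104.0000; c·n₁/n = 109·316/524 = 65.7328
RR_MH = (28.1547 + 104.0000) / (7.2206 + 65.7328) = 132.1547 / 72.9535 = 1.81149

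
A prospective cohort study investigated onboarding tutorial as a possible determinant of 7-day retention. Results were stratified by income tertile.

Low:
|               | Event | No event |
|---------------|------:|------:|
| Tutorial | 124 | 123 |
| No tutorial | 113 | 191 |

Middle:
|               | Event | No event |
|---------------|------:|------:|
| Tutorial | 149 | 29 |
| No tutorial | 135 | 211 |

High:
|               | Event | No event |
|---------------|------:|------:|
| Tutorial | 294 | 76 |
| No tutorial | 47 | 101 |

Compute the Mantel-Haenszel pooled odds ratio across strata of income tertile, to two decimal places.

OR_MH = Σ(aᵢdᵢ/nᵢ) / Σ(bᵢcᵢ/nᵢ), where nᵢ is the stratum total.
Stratum 1 (Low): n = 551; a·d/n = 124·191/551 = 42.9837; b·c/n = 123·113/551 = 25.2250
Stratum 2 (Middle): n = 524; a·d/n = 149·211/524 = 59.9981; b·c/n = 29·135/524 = 7.4714
Stratum 3 (High): n = 518; a·d/n = 294·101/518 = 57.3243; b·c/n = 76·47/518 = 6.8958
OR_MH = (42.9837 + 59.9981 + 57.3243) / (25.2250 + 7.4714 + 6.8958) = 160.3061 / 39.5922 = 4.04893

4.05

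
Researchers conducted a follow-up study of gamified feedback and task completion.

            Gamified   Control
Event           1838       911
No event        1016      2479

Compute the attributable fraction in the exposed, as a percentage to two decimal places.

58.27

Reading the table with exposure as columns: a = 1838 (Gamified, case), b = 1016 (Gamified, non-case), c = 911 (Control, case), d = 2479.
Risk in exposed = 1838/2854 = 0.64401; risk in unexposed = 911/3390 = 0.26873.
RR = 0.64401/0.26873 = 2.39647
AR% = (RR − 1)/RR × 100 = (2.39647 − 1)/2.39647 × 100 = 58.2720%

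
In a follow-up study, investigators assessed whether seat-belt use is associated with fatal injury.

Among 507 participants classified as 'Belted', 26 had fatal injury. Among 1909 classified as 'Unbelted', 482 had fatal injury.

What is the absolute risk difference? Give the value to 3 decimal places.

-0.201

From the description: a = 26, b = 481, c = 482, d = 1427.
Risk in exposed = 26/507 = 0.051282; risk in unexposed = 482/1909 = 0.252488.
Risk difference = 0.051282 − 0.252488 = -0.201206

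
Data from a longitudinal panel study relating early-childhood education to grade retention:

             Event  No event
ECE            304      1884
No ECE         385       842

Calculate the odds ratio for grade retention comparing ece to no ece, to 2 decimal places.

Cells: a = 304, b = 1884, c = 385, d = 842.
OR = (a·d)/(b·c) = (304 × 842) / (1884 × 385) = 255968 / 725340 = 0.35289
Exposure is associated with lower odds of grade retention (OR = 0.35 < 1).

0.35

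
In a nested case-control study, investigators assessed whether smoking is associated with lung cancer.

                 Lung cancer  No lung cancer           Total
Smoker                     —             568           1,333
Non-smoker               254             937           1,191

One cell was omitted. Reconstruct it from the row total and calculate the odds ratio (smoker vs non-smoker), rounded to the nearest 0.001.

The missing cell is in the exposed row: 1333 − 568 = 765.
So a = 765, b = 568, c = 254, d = 937.
OR = (a·d)/(b·c) = (765 × 937) / (568 × 254) = 716805 / 144272 = 4.96843

4.968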